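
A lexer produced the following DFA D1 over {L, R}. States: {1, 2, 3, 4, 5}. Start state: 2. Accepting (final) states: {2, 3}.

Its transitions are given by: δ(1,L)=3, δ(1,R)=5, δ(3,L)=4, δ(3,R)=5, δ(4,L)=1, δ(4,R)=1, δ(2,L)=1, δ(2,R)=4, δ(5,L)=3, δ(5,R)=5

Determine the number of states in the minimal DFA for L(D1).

Start with accepting vs non-accepting: {2,3} | {1,4,5}.
Split {1,4,5} by δ(·,L) → {1,5} and {4}.
Split {2,3} by δ(·,L) → {2} and {3}.
The partition is now stable with 4 blocks: {2} | {1,5} | {4} | {3}.

4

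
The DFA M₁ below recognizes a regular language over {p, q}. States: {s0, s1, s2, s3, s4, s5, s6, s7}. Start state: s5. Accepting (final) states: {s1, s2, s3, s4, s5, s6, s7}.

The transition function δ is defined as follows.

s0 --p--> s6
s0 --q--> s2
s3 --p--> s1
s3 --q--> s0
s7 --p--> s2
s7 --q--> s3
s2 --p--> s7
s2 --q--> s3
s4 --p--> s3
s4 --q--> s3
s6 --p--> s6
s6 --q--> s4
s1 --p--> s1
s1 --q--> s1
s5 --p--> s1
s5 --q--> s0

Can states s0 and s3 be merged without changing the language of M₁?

Every state is reachable, so we keep all 8.
P0 = {s1,s2,s3,s4,s5,s6,s7} | {s0}.
Refine {s1,s2,s3,s4,s5,s6,s7} on symbol q: members go to different blocks, giving {s1,s2,s4,s6,s7} and {s3,s5}.
Refine {s1,s2,s4,s6,s7} on symbol p: members go to different blocks, giving {s1,s2,s6,s7} and {s4}.
On input q, block {s1,s2,s6,s7} splits into {s2,s7} and {s1} and {s6}.
No further refinement is possible. Final partition (6 blocks): {s2,s7} | {s0} | {s3,s5} | {s4} | {s1} | {s6}.
s0 and s3 end up in different blocks, so they are distinguishable. For instance, the string 'ε' is accepted from only s3.

No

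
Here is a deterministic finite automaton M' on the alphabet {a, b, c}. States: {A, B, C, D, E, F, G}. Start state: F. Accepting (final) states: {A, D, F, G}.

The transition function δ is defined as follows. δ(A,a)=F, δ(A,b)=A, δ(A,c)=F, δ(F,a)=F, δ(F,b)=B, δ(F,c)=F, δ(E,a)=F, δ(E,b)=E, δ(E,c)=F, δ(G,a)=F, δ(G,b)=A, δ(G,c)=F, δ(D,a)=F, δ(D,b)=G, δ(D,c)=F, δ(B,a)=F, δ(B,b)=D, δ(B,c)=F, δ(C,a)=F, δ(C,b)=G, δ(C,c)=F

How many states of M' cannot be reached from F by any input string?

2

No path from F leads to C, E; the other 5 states are all reachable.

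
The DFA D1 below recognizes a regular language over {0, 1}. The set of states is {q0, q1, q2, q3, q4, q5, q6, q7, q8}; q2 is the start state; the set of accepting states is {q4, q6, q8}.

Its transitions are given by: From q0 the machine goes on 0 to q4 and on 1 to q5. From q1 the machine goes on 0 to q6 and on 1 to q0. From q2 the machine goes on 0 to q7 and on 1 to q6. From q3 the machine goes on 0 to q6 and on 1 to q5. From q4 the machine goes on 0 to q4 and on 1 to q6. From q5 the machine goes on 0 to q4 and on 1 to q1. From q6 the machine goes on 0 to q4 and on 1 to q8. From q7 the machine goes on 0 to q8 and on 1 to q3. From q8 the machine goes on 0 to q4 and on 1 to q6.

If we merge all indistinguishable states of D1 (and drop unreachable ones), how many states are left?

3

Every state is reachable, so we keep all 9.
Start with accepting vs non-accepting: {q4,q6,q8} | {q0,q1,q2,q3,q5,q7}.
Refine {q0,q1,q2,q3,q5,q7} on symbol 0: members go to different blocks, giving {q0,q1,q3,q5,q7} and {q2}.
The partition is now stable with 3 blocks: {q4,q6,q8} | {q0,q1,q3,q5,q7} | {q2}.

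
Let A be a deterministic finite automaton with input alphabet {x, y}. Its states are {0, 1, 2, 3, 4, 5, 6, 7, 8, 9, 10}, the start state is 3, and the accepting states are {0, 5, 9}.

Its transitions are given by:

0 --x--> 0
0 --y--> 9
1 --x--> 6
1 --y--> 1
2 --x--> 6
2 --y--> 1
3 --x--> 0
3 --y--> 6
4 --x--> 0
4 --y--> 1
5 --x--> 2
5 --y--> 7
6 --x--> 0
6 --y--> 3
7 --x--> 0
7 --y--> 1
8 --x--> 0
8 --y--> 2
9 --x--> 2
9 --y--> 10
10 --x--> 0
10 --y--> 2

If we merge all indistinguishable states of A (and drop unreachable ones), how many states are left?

Reachable states from the start: {0,1,2,3,6,9,10}. Unreachable: {4,5,7,8} — drop them.
Initial partition by acceptance: {0,9} | {1,2,3,6,10}.
Split {0,9} by δ(·,x) → {0} and {9}.
Refine {1,2,3,6,10} on symbol x: members go to different blocks, giving {3,6,10} and {1,2}.
Refine {3,6,10} on symbol y: members go to different blocks, giving {3,6} and {10}.
The partition is now stable with 5 blocks: {0} | {3,6} | {9} | {1,2} | {10}.

5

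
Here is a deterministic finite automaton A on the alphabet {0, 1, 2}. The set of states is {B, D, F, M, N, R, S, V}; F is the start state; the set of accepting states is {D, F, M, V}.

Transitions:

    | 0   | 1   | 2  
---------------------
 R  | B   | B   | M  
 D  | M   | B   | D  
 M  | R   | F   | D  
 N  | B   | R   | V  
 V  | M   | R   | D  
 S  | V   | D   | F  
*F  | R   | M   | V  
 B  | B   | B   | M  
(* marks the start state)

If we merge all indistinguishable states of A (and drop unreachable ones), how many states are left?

First remove the unreachable states {N,S}; 6 states remain.
P0 = {D,F,M,V} | {B,R}.
On input 0, block {D,F,M,V} splits into {D,V} and {F,M}.
No further refinement is possible. Final partition (3 blocks): {D,V} | {B,R} | {F,M}.

3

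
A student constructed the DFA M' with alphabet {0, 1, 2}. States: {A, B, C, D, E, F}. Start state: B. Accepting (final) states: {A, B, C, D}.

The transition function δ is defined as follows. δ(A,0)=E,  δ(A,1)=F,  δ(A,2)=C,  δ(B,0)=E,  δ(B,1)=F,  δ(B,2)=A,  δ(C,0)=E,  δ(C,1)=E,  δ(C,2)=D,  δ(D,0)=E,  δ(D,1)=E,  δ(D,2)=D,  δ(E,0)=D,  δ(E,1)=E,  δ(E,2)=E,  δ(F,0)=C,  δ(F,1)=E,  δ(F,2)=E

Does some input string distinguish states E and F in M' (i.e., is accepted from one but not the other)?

No

All states are reachable from the start state.
P0 = {A,B,C,D} | {E,F}.
Stable partition: {A,B,C,D} | {E,F} — 2 equivalence classes.
E and F lie in the same block of the stable partition, so they are equivalent — no string distinguishes them.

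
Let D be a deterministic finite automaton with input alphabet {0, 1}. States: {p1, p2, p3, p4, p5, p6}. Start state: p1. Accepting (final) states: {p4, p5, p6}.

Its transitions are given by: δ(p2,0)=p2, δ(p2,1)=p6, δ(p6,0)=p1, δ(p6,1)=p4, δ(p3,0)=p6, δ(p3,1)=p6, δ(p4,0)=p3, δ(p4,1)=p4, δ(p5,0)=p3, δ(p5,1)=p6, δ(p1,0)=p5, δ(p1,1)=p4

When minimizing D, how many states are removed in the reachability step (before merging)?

BFS from p1 reaches {p1, p3, p4, p5, p6}; the 1 state(s) p2 are never visited.

1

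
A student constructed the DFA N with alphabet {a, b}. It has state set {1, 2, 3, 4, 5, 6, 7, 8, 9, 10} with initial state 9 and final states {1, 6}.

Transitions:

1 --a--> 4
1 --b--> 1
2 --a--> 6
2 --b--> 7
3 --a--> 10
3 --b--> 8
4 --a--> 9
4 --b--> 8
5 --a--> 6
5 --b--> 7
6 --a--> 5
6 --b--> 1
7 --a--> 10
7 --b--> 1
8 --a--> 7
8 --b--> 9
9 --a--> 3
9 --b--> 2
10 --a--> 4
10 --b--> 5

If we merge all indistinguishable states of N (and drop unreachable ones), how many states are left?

P0 = {1,6} | {2,3,4,5,7,8,9,10}.
Refine {2,3,4,5,7,8,9,10} on symbol a: members go to different blocks, giving {3,4,7,8,9,10} and {2,5}.
Refine {1,6} on symbol a: members go to different blocks, giving {1} and {6}.
On input b, block {3,4,7,8,9,10} splits into {3,4,8} and {9,10} and {7}.
Refine {3,4,8} on symbol a: members go to different blocks, giving {3,4} and {8}.
No further refinement is possible. Final partition (7 blocks): {1} | {3,4} | {2,5} | {6} | {9,10} | {7} | {8}.

7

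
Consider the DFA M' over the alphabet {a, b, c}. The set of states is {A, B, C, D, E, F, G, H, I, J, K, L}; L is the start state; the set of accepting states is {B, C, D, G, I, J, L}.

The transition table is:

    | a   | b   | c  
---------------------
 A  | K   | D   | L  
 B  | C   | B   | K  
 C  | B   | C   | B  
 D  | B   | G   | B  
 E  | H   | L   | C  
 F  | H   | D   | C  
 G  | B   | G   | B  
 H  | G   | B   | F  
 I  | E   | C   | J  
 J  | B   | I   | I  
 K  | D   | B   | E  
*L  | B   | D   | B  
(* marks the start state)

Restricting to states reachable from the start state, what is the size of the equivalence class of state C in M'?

First remove the unreachable states {A,I,J}; 9 states remain.
Initial partition by acceptance: {B,C,D,G,L} | {E,F,H,K}.
Split {B,C,D,G,L} by δ(·,c) → {C,D,G,L} and {B}.
On input a, block {E,F,H,K} splits into {E,F} and {H,K}.
Stable partition: {C,D,G,L} | {E,F} | {B} | {H,K} — 4 equivalence classes.
State C belongs to the block {C,D,G,L}, which has 4 states.

4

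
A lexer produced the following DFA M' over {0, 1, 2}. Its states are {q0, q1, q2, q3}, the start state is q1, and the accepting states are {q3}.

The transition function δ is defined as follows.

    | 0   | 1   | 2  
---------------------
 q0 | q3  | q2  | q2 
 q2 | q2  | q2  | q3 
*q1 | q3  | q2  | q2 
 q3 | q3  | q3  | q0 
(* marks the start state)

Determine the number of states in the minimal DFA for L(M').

Initial partition by acceptance: {q3} | {q0,q1,q2}.
Refine {q0,q1,q2} on symbol 0: members go to different blocks, giving {q0,q1} and {q2}.
Stable partition: {q3} | {q0,q1} | {q2} — 3 equivalence classes.

3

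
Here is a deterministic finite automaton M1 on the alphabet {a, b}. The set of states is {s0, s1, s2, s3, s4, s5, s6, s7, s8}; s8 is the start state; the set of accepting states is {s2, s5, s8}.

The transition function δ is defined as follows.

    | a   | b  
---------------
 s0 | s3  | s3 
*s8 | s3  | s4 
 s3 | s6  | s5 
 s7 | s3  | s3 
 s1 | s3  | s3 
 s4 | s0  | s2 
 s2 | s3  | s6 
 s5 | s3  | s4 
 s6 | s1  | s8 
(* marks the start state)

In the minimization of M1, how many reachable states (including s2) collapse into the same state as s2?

States {s7} cannot be reached from the start state, so discard them.
P0 = {s2,s5,s8} | {s0,s1,s3,s4,s6}.
Split {s0,s1,s3,s4,s6} by δ(·,b) → {s3,s4,s6} and {s0,s1}.
On input a, block {s3,s4,s6} splits into {s4,s6} and {s3}.
Stable partition: {s2,s5,s8} | {s4,s6} | {s0,s1} | {s3} — 4 equivalence classes.
State s2 belongs to the block {s2,s5,s8}, which has 3 states.

3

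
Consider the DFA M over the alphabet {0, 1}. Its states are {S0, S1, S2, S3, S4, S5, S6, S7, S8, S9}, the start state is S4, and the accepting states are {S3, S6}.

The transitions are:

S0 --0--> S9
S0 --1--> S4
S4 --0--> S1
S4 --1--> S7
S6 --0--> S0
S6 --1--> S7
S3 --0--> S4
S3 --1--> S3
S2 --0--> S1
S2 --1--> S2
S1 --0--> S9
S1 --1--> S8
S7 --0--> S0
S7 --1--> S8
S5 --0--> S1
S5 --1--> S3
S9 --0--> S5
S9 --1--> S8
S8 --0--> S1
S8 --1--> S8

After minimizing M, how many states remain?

States {S2,S6} cannot be reached from the start state, so discard them.
Start with accepting vs non-accepting: {S3} | {S0,S1,S4,S5,S7,S8,S9}.
Refine {S0,S1,S4,S5,S7,S8,S9} on symbol 1: members go to different blocks, giving {S0,S1,S4,S7,S8,S9} and {S5}.
On input 0, block {S0,S1,S4,S7,S8,S9} splits into {S0,S1,S4,S7,S8} and {S9}.
Refine {S0,S1,S4,S7,S8} on symbol 0: members go to different blocks, giving {S4,S7,S8} and {S0,S1}.
Stable partition: {S3} | {S4,S7,S8} | {S5} | {S9} | {S0,S1} — 5 equivalence classes.

5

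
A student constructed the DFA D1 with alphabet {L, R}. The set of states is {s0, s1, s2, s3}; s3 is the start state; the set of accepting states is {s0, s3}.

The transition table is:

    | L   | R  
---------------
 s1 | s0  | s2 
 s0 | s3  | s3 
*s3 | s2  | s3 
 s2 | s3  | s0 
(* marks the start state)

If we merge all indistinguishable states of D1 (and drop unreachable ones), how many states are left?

States {s1} cannot be reached from the start state, so discard them.
Initial partition by acceptance: {s0,s3} | {s2}.
Refine {s0,s3} on symbol L: members go to different blocks, giving {s0} and {s3}.
Stable partition: {s0} | {s2} | {s3} — 3 equivalence classes.

3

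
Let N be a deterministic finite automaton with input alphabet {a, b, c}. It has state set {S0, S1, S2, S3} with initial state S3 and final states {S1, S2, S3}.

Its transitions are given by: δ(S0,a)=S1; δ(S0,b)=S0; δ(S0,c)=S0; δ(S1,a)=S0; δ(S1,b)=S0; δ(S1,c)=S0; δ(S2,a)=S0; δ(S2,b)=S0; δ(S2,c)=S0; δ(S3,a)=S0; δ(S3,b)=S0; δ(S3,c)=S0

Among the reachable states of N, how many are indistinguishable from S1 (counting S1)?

2

Reachable states from the start: {S0,S1,S3}. Unreachable: {S2} — drop them.
P0 = {S1,S3} | {S0}.
The partition is now stable with 2 blocks: {S1,S3} | {S0}.
The equivalence class containing S1 is {S1,S3}, of size 2.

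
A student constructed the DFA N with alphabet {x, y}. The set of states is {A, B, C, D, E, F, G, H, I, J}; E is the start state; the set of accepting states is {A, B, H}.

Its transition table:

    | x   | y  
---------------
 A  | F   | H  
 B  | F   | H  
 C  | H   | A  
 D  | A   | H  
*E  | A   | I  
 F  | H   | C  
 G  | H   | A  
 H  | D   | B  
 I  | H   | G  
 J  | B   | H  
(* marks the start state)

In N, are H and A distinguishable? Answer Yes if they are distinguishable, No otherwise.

Yes

States {J} cannot be reached from the start state, so discard them.
P0 = {A,B,H} | {C,D,E,F,G,I}.
Split {C,D,E,F,G,I} by δ(·,y) → {C,D,G} and {E,F,I}.
On input x, block {A,B,H} splits into {A,B} and {H}.
Split {C,D,G} by δ(·,x) → {C,G} and {D}.
Refine {E,F,I} on symbol x: members go to different blocks, giving {F,I} and {E}.
The partition is now stable with 6 blocks: {A,B} | {C,G} | {F,I} | {H} | {D} | {E}.
H and A end up in different blocks, so they are distinguishable. For instance, the string 'xy' is accepted from only H.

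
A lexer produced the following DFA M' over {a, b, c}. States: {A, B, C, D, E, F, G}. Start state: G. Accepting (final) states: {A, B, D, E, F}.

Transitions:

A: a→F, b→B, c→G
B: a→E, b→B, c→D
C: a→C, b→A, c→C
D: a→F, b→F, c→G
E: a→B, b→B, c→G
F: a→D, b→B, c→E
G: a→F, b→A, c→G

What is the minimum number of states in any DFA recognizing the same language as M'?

3

First remove the unreachable states {C}; 6 states remain.
Initial partition by acceptance: {A,B,D,E,F} | {G}.
On input c, block {A,B,D,E,F} splits into {A,D,E} and {B,F}.
Stable partition: {A,D,E} | {G} | {B,F} — 3 equivalence classes.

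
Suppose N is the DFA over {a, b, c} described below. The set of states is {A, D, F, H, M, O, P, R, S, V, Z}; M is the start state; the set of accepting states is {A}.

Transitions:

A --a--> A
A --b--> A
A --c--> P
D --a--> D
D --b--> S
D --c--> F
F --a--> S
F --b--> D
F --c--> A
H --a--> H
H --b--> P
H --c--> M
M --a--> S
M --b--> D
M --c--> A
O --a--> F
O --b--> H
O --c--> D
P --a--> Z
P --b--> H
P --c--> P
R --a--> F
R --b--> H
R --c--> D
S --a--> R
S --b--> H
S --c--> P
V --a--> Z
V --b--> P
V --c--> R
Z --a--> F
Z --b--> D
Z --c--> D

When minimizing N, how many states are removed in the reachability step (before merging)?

BFS from M reaches {A, D, F, H, M, P, R, S, Z}; the 2 state(s) O, V are never visited.

2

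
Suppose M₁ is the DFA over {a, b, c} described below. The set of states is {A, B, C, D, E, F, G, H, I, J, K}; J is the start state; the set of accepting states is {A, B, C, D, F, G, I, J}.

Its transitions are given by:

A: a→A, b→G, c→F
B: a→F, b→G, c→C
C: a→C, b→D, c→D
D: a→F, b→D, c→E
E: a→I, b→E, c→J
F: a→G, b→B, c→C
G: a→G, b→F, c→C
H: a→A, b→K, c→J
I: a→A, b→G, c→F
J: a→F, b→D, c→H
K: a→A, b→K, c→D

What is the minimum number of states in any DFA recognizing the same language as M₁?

All states are reachable from the start state.
Initial partition by acceptance: {A,B,C,D,F,G,I,J} | {E,H,K}.
Refine {A,B,C,D,F,G,I,J} on symbol c: members go to different blocks, giving {A,B,C,F,G,I} and {D,J}.
Split {A,B,C,F,G,I} by δ(·,b) → {A,B,F,G,I} and {C}.
Refine {A,B,F,G,I} on symbol c: members go to different blocks, giving {B,F,G} and {A,I}.
Stable partition: {B,F,G} | {E,H,K} | {D,J} | {C} | {A,I} — 5 equivalence classes.

5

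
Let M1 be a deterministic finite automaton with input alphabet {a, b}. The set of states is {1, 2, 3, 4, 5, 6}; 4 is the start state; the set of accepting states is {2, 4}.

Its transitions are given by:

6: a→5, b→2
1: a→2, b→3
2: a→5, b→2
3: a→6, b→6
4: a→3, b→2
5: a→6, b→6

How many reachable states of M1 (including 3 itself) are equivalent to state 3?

First remove the unreachable states {1}; 5 states remain.
Start with accepting vs non-accepting: {2,4} | {3,5,6}.
Refine {3,5,6} on symbol b: members go to different blocks, giving {3,5} and {6}.
Stable partition: {2,4} | {3,5} | {6} — 3 equivalence classes.
State 3 belongs to the block {3,5}, which has 2 states.

2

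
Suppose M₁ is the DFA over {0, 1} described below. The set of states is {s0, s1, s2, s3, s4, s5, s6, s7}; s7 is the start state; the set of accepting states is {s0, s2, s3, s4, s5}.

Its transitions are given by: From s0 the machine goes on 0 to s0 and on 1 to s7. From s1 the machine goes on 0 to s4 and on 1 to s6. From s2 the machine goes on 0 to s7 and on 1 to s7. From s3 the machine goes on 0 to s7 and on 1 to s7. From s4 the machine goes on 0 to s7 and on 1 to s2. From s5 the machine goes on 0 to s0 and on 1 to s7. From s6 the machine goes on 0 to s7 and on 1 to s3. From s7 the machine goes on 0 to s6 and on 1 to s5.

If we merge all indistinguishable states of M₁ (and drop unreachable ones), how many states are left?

First remove the unreachable states {s1,s2,s4}; 5 states remain.
Start with accepting vs non-accepting: {s0,s3,s5} | {s6,s7}.
Refine {s0,s3,s5} on symbol 0: members go to different blocks, giving {s0,s5} and {s3}.
Split {s6,s7} by δ(·,1) → {s6} and {s7}.
No further refinement is possible. Final partition (4 blocks): {s0,s5} | {s6} | {s3} | {s7}.

4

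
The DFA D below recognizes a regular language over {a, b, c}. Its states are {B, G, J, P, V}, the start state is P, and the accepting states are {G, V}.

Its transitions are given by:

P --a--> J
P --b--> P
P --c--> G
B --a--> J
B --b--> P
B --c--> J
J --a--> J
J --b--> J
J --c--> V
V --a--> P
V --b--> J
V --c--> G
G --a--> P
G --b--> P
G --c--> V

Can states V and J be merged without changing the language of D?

No

Reachable states from the start: {G,J,P,V}. Unreachable: {B} — drop them.
Initial partition by acceptance: {G,V} | {J,P}.
Stable partition: {G,V} | {J,P} — 2 equivalence classes.
V and J end up in different blocks, so they are distinguishable. For instance, the string 'ε' is accepted from only V.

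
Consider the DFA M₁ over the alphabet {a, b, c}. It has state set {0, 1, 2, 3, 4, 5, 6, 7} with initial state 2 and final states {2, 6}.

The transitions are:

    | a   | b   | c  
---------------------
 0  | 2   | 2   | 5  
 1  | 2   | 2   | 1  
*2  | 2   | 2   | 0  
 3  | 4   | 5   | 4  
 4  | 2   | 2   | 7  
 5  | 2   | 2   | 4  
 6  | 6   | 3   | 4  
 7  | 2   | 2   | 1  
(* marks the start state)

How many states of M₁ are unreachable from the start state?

2

No path from 2 leads to 3, 6; the other 6 states are all reachable.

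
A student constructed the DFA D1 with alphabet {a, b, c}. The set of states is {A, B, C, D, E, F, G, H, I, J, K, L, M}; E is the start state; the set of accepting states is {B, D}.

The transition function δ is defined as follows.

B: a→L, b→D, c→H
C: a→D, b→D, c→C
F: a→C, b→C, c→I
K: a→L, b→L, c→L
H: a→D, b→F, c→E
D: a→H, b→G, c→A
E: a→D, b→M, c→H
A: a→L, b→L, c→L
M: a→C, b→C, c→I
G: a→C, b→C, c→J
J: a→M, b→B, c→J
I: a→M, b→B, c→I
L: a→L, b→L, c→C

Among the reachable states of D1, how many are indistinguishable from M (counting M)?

States {K} cannot be reached from the start state, so discard them.
Start with accepting vs non-accepting: {B,D} | {A,C,E,F,G,H,I,J,L,M}.
On input b, block {B,D} splits into {B} and {D}.
Refine {A,C,E,F,G,H,I,J,L,M} on symbol a: members go to different blocks, giving {A,F,G,I,J,L,M} and {C,E,H}.
On input a, block {A,F,G,I,J,L,M} splits into {A,I,J,L} and {F,G,M}.
Refine {A,I,J,L} on symbol a: members go to different blocks, giving {A,L} and {I,J}.
Refine {A,L} on symbol c: members go to different blocks, giving {A} and {L}.
Split {C,E,H} by δ(·,b) → {E,H} and {C}.
Stable partition: {B} | {A} | {D} | {E,H} | {F,G,M} | {I,J} | {L} | {C} — 8 equivalence classes.
The equivalence class containing M is {F,G,M}, of size 3.

3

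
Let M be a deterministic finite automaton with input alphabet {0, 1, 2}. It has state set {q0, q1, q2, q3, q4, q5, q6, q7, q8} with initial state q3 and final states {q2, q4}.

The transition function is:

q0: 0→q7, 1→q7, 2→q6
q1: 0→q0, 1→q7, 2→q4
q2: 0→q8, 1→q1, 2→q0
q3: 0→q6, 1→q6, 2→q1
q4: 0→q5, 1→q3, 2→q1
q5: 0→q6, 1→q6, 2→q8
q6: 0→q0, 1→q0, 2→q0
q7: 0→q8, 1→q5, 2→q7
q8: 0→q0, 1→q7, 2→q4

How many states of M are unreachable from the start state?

1

Starting at q3 and following transitions, the reachable set is {q0, q1, q3, q4, q5, q6, q7, q8}. That leaves q2 unreachable — 1 in total.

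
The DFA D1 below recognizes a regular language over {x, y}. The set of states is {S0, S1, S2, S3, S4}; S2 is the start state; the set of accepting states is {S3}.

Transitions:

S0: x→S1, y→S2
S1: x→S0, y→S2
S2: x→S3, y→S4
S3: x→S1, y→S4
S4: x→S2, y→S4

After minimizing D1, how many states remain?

4

Every state is reachable, so we keep all 5.
Initial partition by acceptance: {S3} | {S0,S1,S2,S4}.
On input x, block {S0,S1,S2,S4} splits into {S0,S1,S4} and {S2}.
Split {S0,S1,S4} by δ(·,x) → {S0,S1} and {S4}.
No further refinement is possible. Final partition (4 blocks): {S3} | {S0,S1} | {S2} | {S4}.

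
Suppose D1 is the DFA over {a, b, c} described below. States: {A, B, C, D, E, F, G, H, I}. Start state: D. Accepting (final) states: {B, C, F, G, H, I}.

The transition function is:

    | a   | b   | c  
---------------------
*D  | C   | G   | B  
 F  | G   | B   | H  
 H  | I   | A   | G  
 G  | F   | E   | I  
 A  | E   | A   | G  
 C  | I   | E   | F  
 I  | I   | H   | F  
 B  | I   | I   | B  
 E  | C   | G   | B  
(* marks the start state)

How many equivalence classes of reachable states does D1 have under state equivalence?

All states are reachable from the start state.
P0 = {B,C,F,G,H,I} | {A,D,E}.
Split {B,C,F,G,H,I} by δ(·,b) → {B,F,I} and {C,G,H}.
On input a, block {B,F,I} splits into {B,I} and {F}.
Refine {B,I} on symbol b: members go to different blocks, giving {B} and {I}.
On input a, block {A,D,E} splits into {D,E} and {A}.
On input a, block {C,G,H} splits into {C,H} and {G}.
Refine {C,H} on symbol b: members go to different blocks, giving {C} and {H}.
No further refinement is possible. Final partition (8 blocks): {B} | {D,E} | {C} | {F} | {I} | {A} | {G} | {H}.

8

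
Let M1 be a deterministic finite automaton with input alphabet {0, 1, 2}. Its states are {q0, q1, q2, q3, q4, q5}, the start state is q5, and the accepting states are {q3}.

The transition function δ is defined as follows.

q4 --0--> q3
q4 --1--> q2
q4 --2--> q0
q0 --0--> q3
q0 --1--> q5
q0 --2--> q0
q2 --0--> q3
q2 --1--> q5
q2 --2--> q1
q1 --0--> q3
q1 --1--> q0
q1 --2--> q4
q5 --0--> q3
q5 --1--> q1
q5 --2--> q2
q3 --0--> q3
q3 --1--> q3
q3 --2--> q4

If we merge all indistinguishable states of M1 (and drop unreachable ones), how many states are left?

2

P0 = {q3} | {q0,q1,q2,q4,q5}.
No further refinement is possible. Final partition (2 blocks): {q3} | {q0,q1,q2,q4,q5}.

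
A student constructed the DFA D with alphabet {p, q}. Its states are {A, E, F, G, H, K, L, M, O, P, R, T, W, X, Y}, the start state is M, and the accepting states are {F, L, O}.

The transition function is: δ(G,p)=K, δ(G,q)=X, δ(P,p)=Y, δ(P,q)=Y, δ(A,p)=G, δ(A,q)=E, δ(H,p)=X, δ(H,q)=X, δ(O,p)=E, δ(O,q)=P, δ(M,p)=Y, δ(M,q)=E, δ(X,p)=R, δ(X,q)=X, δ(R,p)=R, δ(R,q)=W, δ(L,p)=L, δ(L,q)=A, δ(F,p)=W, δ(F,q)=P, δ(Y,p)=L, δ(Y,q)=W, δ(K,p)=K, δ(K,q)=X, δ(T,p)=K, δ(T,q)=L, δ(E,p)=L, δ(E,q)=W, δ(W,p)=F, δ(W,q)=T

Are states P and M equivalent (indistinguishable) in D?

Yes

First remove the unreachable states {H,O}; 13 states remain.
P0 = {F,L} | {A,E,G,K,M,P,R,T,W,X,Y}.
Refine {F,L} on symbol p: members go to different blocks, giving {L} and {F}.
Split {A,E,G,K,M,P,R,T,W,X,Y} by δ(·,p) → {A,G,K,M,P,R,T,X} and {E,Y} and {W}.
On input p, block {A,G,K,M,P,R,T,X} splits into {A,G,K,R,T,X} and {M,P}.
On input q, block {A,G,K,R,T,X} splits into {G,K,X} and {A} and {R} and {T}.
Refine {G,K,X} on symbol p: members go to different blocks, giving {G,K} and {X}.
No further refinement is possible. Final partition (10 blocks): {L} | {G,K} | {F} | {E,Y} | {W} | {M,P} | {A} | {R} | {T} | {X}.
P and M lie in the same block of the stable partition, so they are equivalent — no string distinguishes them.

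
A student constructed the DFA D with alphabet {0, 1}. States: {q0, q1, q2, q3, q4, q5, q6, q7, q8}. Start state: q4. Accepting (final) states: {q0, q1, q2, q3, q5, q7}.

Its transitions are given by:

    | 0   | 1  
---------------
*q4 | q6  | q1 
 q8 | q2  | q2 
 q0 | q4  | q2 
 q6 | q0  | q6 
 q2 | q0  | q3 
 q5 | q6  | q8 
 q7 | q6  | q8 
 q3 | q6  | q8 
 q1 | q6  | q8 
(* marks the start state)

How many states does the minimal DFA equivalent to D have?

First remove the unreachable states {q5,q7}; 7 states remain.
Start with accepting vs non-accepting: {q0,q1,q2,q3} | {q4,q6,q8}.
Refine {q0,q1,q2,q3} on symbol 0: members go to different blocks, giving {q0,q1,q3} and {q2}.
Split {q0,q1,q3} by δ(·,1) → {q1,q3} and {q0}.
Split {q4,q6,q8} by δ(·,0) → {q4} and {q6} and {q8}.
No further refinement is possible. Final partition (6 blocks): {q1,q3} | {q4} | {q2} | {q0} | {q6} | {q8}.

6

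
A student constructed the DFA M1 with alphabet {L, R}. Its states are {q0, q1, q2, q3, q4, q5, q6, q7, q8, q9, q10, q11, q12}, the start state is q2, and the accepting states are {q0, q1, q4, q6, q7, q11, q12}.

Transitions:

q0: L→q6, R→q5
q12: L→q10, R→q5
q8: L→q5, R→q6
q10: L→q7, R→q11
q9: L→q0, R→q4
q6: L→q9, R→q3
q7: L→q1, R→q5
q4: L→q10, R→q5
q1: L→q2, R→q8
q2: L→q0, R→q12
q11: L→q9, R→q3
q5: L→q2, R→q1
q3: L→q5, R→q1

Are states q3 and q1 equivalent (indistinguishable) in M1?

All states are reachable from the start state.
Start with accepting vs non-accepting: {q0,q1,q4,q6,q7,q11,q12} | {q2,q3,q5,q8,q9,q10}.
Split {q0,q1,q4,q6,q7,q11,q12} by δ(·,L) → {q1,q4,q6,q11,q12} and {q0,q7}.
Refine {q2,q3,q5,q8,q9,q10} on symbol L: members go to different blocks, giving {q2,q9,q10} and {q3,q5,q8}.
On input L, block {q3,q5,q8} splits into {q3,q8} and {q5}.
Refine {q1,q4,q6,q11,q12} on symbol R: members go to different blocks, giving {q1,q6,q11} and {q4,q12}.
On input R, block {q2,q9,q10} splits into {q2,q9} and {q10}.
No further refinement is possible. Final partition (7 blocks): {q1,q6,q11} | {q2,q9} | {q0,q7} | {q3,q8} | {q5} | {q4,q12} | {q10}.
q3 and q1 end up in different blocks, so they are distinguishable. For instance, the string 'ε' is accepted from only q1.

No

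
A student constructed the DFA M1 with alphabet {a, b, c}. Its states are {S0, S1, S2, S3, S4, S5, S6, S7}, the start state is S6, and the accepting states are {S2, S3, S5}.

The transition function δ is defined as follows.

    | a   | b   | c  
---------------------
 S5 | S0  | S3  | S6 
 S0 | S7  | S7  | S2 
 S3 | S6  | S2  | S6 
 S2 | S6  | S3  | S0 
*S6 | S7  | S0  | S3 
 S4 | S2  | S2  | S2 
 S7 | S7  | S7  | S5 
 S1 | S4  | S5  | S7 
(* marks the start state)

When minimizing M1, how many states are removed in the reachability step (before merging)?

2

No path from S6 leads to S1, S4; the other 6 states are all reachable.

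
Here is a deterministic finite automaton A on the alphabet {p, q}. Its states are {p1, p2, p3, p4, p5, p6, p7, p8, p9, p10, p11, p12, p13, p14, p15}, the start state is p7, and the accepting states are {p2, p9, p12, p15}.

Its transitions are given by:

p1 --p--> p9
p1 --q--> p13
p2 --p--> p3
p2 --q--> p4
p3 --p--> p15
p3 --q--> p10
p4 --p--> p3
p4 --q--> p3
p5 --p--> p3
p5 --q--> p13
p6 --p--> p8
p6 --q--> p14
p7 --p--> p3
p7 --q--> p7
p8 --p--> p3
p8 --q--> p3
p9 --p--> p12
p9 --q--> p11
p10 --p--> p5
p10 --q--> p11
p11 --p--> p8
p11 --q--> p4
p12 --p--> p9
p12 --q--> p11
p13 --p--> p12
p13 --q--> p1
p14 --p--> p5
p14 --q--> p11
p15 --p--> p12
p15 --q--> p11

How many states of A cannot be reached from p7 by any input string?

3

Starting at p7 and following transitions, the reachable set is {p1, p3, p4, p5, p7, p8, p9, p10, p11, p12, p13, p15}. That leaves p2, p6, p14 unreachable — 3 in total.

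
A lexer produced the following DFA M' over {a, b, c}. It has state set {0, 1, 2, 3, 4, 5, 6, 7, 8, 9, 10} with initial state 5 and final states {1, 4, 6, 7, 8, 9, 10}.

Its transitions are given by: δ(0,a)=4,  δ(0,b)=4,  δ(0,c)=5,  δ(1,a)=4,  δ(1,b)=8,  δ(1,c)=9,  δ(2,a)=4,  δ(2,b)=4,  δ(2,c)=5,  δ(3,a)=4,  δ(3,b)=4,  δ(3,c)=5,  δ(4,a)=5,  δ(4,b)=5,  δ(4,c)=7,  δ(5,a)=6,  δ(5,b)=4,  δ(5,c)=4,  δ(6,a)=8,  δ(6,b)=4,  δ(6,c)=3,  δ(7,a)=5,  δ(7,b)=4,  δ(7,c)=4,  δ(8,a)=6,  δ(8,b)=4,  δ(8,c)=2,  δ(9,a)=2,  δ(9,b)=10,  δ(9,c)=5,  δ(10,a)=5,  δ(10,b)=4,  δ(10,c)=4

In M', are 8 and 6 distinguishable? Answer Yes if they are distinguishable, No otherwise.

Reachable states from the start: {2,3,4,5,6,7,8}. Unreachable: {0,1,9,10} — drop them.
Initial partition by acceptance: {4,6,7,8} | {2,3,5}.
Refine {4,6,7,8} on symbol a: members go to different blocks, giving {4,7} and {6,8}.
On input b, block {4,7} splits into {4} and {7}.
On input a, block {2,3,5} splits into {2,3} and {5}.
The partition is now stable with 5 blocks: {4} | {2,3} | {6,8} | {7} | {5}.
8 and 6 lie in the same block of the stable partition, so they are equivalent — no string distinguishes them.

No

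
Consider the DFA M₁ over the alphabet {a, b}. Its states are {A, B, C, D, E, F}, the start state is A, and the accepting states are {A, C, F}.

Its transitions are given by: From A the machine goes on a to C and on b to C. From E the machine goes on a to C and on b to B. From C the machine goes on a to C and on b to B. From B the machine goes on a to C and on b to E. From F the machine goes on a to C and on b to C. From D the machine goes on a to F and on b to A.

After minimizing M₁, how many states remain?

First remove the unreachable states {D,F}; 4 states remain.
Initial partition by acceptance: {A,C} | {B,E}.
Split {A,C} by δ(·,b) → {A} and {C}.
No further refinement is possible. Final partition (3 blocks): {A} | {B,E} | {C}.

3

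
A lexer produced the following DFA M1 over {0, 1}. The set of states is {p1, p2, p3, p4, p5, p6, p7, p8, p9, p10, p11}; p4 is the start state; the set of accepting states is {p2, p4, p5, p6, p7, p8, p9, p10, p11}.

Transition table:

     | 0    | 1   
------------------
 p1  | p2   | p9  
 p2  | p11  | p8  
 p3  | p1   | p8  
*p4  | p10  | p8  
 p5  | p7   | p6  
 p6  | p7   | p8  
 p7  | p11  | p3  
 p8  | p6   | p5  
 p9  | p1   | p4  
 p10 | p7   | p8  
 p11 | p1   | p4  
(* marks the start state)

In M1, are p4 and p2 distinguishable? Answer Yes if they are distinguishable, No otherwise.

All states are reachable from the start state.
Initial partition by acceptance: {p2,p4,p5,p6,p7,p8,p9,p10,p11} | {p1,p3}.
Refine {p2,p4,p5,p6,p7,p8,p9,p10,p11} on symbol 0: members go to different blocks, giving {p2,p4,p5,p6,p7,p8,p10} and {p9,p11}.
Refine {p2,p4,p5,p6,p7,p8,p10} on symbol 0: members go to different blocks, giving {p4,p5,p6,p8,p10} and {p2,p7}.
On input 0, block {p4,p5,p6,p8,p10} splits into {p5,p6,p10} and {p4,p8}.
Split {p5,p6,p10} by δ(·,1) → {p6,p10} and {p5}.
Refine {p1,p3} on symbol 0: members go to different blocks, giving {p1} and {p3}.
On input 1, block {p2,p7} splits into {p2} and {p7}.
On input 1, block {p4,p8} splits into {p4} and {p8}.
The partition is now stable with 9 blocks: {p6,p10} | {p1} | {p9,p11} | {p2} | {p4} | {p5} | {p3} | {p7} | {p8}.
p4 and p2 end up in different blocks, so they are distinguishable. For instance, the string '00' is accepted from only p4.

Yes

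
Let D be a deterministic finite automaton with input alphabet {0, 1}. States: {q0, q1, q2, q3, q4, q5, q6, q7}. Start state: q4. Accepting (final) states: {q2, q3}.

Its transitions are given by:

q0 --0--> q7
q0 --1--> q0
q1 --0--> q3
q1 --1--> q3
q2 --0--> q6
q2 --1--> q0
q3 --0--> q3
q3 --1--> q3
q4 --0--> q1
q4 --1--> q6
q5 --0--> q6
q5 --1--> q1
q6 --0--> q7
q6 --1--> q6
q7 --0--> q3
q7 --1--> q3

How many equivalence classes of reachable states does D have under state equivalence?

3

States {q0,q2,q5} cannot be reached from the start state, so discard them.
P0 = {q3} | {q1,q4,q6,q7}.
Refine {q1,q4,q6,q7} on symbol 0: members go to different blocks, giving {q1,q7} and {q4,q6}.
Stable partition: {q3} | {q1,q7} | {q4,q6} — 3 equivalence classes.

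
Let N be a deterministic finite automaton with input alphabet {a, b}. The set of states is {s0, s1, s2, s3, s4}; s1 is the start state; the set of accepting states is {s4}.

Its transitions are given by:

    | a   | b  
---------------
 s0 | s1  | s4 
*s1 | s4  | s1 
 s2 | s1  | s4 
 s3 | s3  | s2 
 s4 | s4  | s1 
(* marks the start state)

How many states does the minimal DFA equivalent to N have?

States {s0,s2,s3} cannot be reached from the start state, so discard them.
Start with accepting vs non-accepting: {s4} | {s1}.
The partition is now stable with 2 blocks: {s4} | {s1}.

2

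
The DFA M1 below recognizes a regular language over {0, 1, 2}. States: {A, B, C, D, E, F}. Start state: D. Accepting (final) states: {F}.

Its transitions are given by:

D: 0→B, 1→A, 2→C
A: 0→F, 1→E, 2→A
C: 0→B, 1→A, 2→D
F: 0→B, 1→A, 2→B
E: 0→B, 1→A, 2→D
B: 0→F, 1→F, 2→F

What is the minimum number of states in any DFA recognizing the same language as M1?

Start with accepting vs non-accepting: {F} | {A,B,C,D,E}.
Split {A,B,C,D,E} by δ(·,0) → {C,D,E} and {A,B}.
Split {A,B} by δ(·,1) → {A} and {B}.
The partition is now stable with 4 blocks: {F} | {C,D,E} | {A} | {B}.

4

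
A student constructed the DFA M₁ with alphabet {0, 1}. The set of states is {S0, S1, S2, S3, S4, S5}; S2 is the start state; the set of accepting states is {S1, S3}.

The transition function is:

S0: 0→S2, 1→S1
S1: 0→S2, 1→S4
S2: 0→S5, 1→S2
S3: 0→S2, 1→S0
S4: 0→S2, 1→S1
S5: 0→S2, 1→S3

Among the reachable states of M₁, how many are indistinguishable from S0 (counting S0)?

Start with accepting vs non-accepting: {S1,S3} | {S0,S2,S4,S5}.
On input 1, block {S0,S2,S4,S5} splits into {S0,S4,S5} and {S2}.
Stable partition: {S1,S3} | {S0,S4,S5} | {S2} — 3 equivalence classes.
The equivalence class containing S0 is {S0,S4,S5}, of size 3.

3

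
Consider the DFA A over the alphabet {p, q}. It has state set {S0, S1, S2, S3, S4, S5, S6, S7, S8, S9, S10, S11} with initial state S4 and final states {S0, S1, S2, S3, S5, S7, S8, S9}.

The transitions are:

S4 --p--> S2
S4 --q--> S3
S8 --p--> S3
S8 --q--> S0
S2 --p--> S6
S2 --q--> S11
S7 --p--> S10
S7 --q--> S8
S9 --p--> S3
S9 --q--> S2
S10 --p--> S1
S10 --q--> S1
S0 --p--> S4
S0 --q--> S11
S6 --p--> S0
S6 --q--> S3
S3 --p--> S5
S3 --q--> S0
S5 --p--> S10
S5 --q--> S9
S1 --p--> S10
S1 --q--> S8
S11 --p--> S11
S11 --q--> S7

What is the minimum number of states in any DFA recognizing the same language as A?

7

Every state is reachable, so we keep all 12.
Initial partition by acceptance: {S0,S1,S2,S3,S5,S7,S8,S9} | {S4,S6,S10,S11}.
Split {S0,S1,S2,S3,S5,S7,S8,S9} by δ(·,p) → {S0,S1,S2,S5,S7} and {S3,S8,S9}.
Refine {S0,S1,S2,S5,S7} on symbol q: members go to different blocks, giving {S1,S5,S7} and {S0,S2}.
Split {S4,S6,S10,S11} by δ(·,p) → {S4,S6} and {S10} and {S11}.
Refine {S3,S8,S9} on symbol p: members go to different blocks, giving {S8,S9} and {S3}.
No further refinement is possible. Final partition (7 blocks): {S1,S5,S7} | {S4,S6} | {S8,S9} | {S0,S2} | {S10} | {S11} | {S3}.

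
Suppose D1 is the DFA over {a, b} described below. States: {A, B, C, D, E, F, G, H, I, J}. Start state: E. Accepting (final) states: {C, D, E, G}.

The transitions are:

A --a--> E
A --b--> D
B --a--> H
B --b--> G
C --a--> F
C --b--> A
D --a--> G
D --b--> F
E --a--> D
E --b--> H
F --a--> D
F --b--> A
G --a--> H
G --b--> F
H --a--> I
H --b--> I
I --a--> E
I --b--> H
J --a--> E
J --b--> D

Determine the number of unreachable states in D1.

BFS from E reaches {A, D, E, F, G, H, I}; the 3 state(s) B, C, J are never visited.

3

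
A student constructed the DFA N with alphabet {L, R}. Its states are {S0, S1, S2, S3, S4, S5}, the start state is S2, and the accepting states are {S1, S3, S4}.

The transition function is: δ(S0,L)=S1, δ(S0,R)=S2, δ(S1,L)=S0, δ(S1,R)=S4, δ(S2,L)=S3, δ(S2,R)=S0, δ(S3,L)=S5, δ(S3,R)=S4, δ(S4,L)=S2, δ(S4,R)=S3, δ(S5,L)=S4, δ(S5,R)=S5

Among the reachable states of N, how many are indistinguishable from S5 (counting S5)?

3

P0 = {S1,S3,S4} | {S0,S2,S5}.
No further refinement is possible. Final partition (2 blocks): {S1,S3,S4} | {S0,S2,S5}.
State S5 belongs to the block {S0,S2,S5}, which has 3 states.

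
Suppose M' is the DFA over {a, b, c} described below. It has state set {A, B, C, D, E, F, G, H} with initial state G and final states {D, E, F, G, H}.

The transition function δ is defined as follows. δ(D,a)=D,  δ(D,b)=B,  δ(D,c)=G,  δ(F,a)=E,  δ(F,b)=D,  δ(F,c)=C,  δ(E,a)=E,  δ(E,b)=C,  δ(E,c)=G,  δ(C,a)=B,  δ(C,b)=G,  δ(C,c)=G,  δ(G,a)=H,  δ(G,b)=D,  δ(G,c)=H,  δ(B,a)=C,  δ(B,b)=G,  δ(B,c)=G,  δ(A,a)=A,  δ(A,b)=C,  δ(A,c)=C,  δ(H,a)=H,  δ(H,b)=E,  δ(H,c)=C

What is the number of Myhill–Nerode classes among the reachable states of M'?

Reachable states from the start: {B,C,D,E,G,H}. Unreachable: {A,F} — drop them.
Initial partition by acceptance: {D,E,G,H} | {B,C}.
On input b, block {D,E,G,H} splits into {D,E} and {G,H}.
Refine {G,H} on symbol c: members go to different blocks, giving {G} and {H}.
The partition is now stable with 4 blocks: {D,E} | {B,C} | {G} | {H}.

4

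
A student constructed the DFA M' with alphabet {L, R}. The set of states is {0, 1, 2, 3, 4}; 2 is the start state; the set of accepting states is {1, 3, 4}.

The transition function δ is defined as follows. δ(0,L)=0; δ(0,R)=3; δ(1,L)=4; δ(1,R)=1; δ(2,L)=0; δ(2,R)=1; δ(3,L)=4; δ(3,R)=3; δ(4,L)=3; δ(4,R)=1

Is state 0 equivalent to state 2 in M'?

Yes

Start with accepting vs non-accepting: {1,3,4} | {0,2}.
Stable partition: {1,3,4} | {0,2} — 2 equivalence classes.
0 and 2 lie in the same block of the stable partition, so they are equivalent — no string distinguishes them.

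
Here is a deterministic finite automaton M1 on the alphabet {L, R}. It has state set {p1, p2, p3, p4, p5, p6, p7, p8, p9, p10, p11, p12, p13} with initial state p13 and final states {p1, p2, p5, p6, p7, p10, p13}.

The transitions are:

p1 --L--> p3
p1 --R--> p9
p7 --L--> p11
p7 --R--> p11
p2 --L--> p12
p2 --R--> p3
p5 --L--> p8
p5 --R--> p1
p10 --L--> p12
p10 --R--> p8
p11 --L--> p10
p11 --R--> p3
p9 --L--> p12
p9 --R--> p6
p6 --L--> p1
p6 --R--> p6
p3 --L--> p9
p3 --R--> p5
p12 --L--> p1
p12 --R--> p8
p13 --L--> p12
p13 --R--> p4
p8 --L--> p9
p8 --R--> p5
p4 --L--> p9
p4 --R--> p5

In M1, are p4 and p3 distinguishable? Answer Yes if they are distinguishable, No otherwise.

No

Reachable states from the start: {p1,p3,p4,p5,p6,p8,p9,p12,p13}. Unreachable: {p2,p7,p10,p11} — drop them.
P0 = {p1,p5,p6,p13} | {p3,p4,p8,p9,p12}.
On input L, block {p1,p5,p6,p13} splits into {p1,p5,p13} and {p6}.
Split {p1,p5,p13} by δ(·,R) → {p1,p13} and {p5}.
Split {p3,p4,p8,p9,p12} by δ(·,L) → {p3,p4,p8,p9} and {p12}.
On input L, block {p1,p13} splits into {p1} and {p13}.
Refine {p3,p4,p8,p9} on symbol L: members go to different blocks, giving {p3,p4,p8} and {p9}.
Stable partition: {p1} | {p3,p4,p8} | {p6} | {p5} | {p12} | {p13} | {p9} — 7 equivalence classes.
p4 and p3 lie in the same block of the stable partition, so they are equivalent — no string distinguishes them.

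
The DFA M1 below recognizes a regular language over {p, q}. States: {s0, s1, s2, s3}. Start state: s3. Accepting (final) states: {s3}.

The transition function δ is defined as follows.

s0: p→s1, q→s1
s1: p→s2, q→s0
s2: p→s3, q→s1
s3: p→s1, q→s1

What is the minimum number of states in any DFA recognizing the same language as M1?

4

Every state is reachable, so we keep all 4.
Initial partition by acceptance: {s3} | {s0,s1,s2}.
Split {s0,s1,s2} by δ(·,p) → {s0,s1} and {s2}.
Refine {s0,s1} on symbol p: members go to different blocks, giving {s0} and {s1}.
No further refinement is possible. Final partition (4 blocks): {s3} | {s0} | {s2} | {s1}.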